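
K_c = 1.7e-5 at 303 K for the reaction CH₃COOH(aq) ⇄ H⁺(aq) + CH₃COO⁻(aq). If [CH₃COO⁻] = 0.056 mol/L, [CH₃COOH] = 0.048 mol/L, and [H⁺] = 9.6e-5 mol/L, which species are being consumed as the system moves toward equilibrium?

H⁺, CH₃COO⁻ (products)

Q_c = [H⁺]·[CH₃COO⁻] / [CH₃COOH] = (9.6e-5)·(0.056) / (0.048) = 1.1e-4
Q_c = 1.1e-4 > K_c = 1.7e-5: net reverse reaction.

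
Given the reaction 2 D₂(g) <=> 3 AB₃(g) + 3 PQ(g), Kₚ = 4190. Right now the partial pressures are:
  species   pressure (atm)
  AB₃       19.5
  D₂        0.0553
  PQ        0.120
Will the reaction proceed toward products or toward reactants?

Qₚ = P(AB₃)³·P(PQ)³ / P(D₂)² = (19.5)³·(0.120)³ / (0.0553)² = 4190
Qₚ = 4190 = Kₚ, so the system is already at equilibrium.

no net change (already at equilibrium)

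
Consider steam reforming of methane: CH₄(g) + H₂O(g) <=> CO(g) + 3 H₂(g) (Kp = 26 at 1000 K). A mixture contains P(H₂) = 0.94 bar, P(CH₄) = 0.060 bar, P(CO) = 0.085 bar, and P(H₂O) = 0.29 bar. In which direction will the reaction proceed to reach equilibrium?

to the right

Qp = P(CO)·P(H₂)³ / (P(CH₄)·P(H₂O)) = (0.085)·(0.94)³ / ((0.060)·(0.29)) = 4.1
Qp = 4.1 < Kp = 26, so the forward reaction proceeds.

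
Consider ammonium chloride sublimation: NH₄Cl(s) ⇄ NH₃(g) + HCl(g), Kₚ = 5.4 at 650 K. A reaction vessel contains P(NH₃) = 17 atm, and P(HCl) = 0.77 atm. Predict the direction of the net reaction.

(NH₄Cl is a pure solid — omitted from Qₚ.)
Qₚ = P(NH₃)·P(HCl) = (17)·(0.77) = 13
Qₚ = 13 > Kₚ = 5.4, so the reverse reaction proceeds.

in the reverse direction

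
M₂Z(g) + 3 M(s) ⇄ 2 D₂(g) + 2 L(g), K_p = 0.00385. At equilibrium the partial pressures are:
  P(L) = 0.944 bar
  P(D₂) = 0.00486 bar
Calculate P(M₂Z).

P(M₂Z) = 0.00547 bar

(M is a pure solid — omitted from K_p.)
At equilibrium, K_p = P(D₂)²·P(L)² / P(M₂Z) = 0.00385.
(0.00486)²·(0.944)² / (P(M₂Z)) = 0.00385
P(M₂Z) = 0.00547 bar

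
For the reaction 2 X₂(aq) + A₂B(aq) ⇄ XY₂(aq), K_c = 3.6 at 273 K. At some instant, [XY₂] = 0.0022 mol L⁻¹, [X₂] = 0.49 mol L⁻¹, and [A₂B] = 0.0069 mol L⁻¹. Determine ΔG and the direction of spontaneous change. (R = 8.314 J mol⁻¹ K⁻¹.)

Q_c = [XY₂] / ([X₂]²·[A₂B]) = (0.0022) / ((0.49)²·(0.0069)) = 1.33
ΔG = RT ln(Q_c/K_c) = (8.314 J mol⁻¹ K⁻¹)(273 K) × ln(1.33/3.6)
   = (2.270 kJ/mol)(-0.9958) = -2.26 kJ/mol
ΔG < 0, so the forward reaction is spontaneous (proceeds forward).

ΔG = -2.26 kJ/mol; the forward reaction is spontaneous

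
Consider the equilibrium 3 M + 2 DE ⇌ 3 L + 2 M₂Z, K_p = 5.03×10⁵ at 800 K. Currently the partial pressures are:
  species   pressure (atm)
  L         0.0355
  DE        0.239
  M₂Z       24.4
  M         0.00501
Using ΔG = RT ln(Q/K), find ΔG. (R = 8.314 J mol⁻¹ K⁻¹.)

ΔG = 13.3 kJ/mol

Q_p = P(L)³·P(M₂Z)² / (P(M)³·P(DE)²) = (0.0355)³·(24.4)² / ((0.00501)³·(0.239)²) = 3.71×10⁶
ΔG = RT ln(Q_p/K_p) = (8.314 J mol⁻¹ K⁻¹)(800 K) × ln(3.71×10⁶/5.03×10⁵)
   = (6.651 kJ/mol)(1.998) = 13.3 kJ/mol
ΔG > 0, so the forward reaction is non-spontaneous (proceeds in reverse).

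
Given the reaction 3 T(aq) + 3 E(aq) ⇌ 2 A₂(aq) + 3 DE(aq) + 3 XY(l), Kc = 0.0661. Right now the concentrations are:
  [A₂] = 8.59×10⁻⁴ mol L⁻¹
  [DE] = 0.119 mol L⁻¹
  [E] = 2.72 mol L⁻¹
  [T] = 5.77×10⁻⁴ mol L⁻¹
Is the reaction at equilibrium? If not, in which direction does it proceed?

reverse (toward reactants)

(XY is a pure liquid — omitted from Qc.)
Qc = [A₂]²·[DE]³ / ([T]³·[E]³) = (8.59×10⁻⁴)²·(0.119)³ / ((5.77×10⁻⁴)³·(2.72)³) = 0.322
Qc = 0.322 > Kc = 0.0661, so the reverse reaction proceeds.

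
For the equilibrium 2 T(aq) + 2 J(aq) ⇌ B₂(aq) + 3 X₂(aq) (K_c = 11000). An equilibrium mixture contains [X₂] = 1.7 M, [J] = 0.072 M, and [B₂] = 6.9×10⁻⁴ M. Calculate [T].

[T] = 0.0077 M

At equilibrium, K_c = [B₂]·[X₂]³ / ([T]²·[J]²) = 11000.
(6.9×10⁻⁴)·(1.7)³ / (([T])²·(0.072)²) = 11000
[T]² = 5.94×10⁻⁵ ⇒ [T] = 0.0077 M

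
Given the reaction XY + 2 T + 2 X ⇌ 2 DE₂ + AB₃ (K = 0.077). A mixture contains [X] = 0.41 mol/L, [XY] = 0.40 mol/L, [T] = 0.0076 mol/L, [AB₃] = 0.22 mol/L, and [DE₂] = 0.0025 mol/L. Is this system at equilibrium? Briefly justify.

Q = [DE₂]²·[AB₃] / ([XY]·[T]²·[X]²) = (0.0025)²·(0.22) / ((0.40)·(0.0076)²·(0.41)²) = 0.35
Q = 0.35 > K = 0.077: net reverse reaction.

no; Q > K, reaction proceeds in reverse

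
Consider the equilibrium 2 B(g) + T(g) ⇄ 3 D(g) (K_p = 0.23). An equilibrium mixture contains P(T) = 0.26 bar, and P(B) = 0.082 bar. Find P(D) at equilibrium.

At equilibrium, K_p = P(D)³ / (P(B)²·P(T)) = 0.23.
(P(D))³ / ((0.082)²·(0.26)) = 0.23
P(D)³ = 4.02×10⁻⁴ ⇒ P(D) = 0.074 bar

P(D) = 0.074 bar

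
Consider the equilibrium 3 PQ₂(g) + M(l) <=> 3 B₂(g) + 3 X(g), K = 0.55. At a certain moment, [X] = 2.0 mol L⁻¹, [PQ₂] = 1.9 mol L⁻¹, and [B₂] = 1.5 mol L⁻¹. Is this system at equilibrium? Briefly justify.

(M is a pure liquid — omitted from Q.)
Q = [B₂]³·[X]³ / [PQ₂]³ = (1.5)³·(2.0)³ / (1.9)³ = 3.9
Q = 3.9 > K = 0.55: net reverse reaction.

no; Q > K, reaction proceeds in reverse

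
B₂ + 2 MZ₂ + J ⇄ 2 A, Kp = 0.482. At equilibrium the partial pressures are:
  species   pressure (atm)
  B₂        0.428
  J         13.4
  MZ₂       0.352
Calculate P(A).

At equilibrium, Kp = P(A)² / (P(B₂)·P(MZ₂)²·P(J)) = 0.482.
(P(A))² / ((0.428)·(0.352)²·(13.4)) = 0.482
P(A)² = 0.343 ⇒ P(A) = 0.585 atm

P(A) = 0.585 atm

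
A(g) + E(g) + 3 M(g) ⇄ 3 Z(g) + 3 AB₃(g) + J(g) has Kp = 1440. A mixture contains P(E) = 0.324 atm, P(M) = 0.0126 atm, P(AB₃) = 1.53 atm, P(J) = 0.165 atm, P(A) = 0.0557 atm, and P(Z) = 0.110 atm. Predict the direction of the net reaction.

Qp = P(Z)³·P(AB₃)³·P(J) / (P(A)·P(E)·P(M)³) = (0.110)³·(1.53)³·(0.165) / ((0.0557)·(0.324)·(0.0126)³) = 21800
Qp = 21800 > Kp = 1440, so the reverse reaction proceeds.

in the reverse direction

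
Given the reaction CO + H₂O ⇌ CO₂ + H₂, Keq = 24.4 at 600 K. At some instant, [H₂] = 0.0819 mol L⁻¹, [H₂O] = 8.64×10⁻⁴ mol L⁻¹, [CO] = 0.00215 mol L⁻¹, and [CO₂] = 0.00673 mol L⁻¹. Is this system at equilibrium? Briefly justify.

no; Q > K, reaction proceeds in reverse

Q = [CO₂]·[H₂] / ([CO]·[H₂O]) = (0.00673)·(0.0819) / ((0.00215)·(8.64×10⁻⁴)) = 297
Q = 297 > Keq = 24.4: net reverse reaction.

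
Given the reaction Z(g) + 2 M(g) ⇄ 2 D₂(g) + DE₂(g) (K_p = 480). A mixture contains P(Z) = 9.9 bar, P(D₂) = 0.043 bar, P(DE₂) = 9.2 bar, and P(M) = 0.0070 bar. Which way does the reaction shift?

forward (toward products)

Q_p = P(D₂)²·P(DE₂) / (P(Z)·P(M)²) = (0.043)²·(9.2) / ((9.9)·(0.0070)²) = 35
Q_p = 35 < K_p = 480, so the forward reaction proceeds.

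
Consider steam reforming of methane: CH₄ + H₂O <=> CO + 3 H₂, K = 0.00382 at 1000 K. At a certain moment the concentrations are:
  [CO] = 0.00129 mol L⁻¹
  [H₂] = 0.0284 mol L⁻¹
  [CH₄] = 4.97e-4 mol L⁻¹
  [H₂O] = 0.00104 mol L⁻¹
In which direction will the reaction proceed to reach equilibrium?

toward reactants

Q = [CO]·[H₂]³ / ([CH₄]·[H₂O]) = (0.00129)·(0.0284)³ / ((4.97e-4)·(0.00104)) = 0.0572
Q = 0.0572 > K = 0.00382, so the reverse reaction proceeds.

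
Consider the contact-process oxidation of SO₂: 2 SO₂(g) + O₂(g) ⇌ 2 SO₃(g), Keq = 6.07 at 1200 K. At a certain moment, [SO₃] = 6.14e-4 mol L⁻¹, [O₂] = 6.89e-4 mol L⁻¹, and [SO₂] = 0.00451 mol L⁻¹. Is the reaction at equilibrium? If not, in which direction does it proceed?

toward reactants

Q = [SO₃]² / ([SO₂]²·[O₂]) = (6.14e-4)² / ((0.00451)²·(6.89e-4)) = 26.9
Q = 26.9 > Keq = 6.07, so the reverse reaction proceeds.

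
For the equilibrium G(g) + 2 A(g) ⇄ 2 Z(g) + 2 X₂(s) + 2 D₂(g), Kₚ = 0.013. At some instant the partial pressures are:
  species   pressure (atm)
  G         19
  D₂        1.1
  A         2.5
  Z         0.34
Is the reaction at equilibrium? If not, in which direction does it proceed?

(X₂ is a pure solid — omitted from Qₚ.)
Qₚ = P(Z)²·P(D₂)² / (P(G)·P(A)²) = (0.34)²·(1.1)² / ((19)·(2.5)²) = 0.0012
Qₚ = 0.0012 < Kₚ = 0.013, so the forward reaction proceeds.

in the forward direction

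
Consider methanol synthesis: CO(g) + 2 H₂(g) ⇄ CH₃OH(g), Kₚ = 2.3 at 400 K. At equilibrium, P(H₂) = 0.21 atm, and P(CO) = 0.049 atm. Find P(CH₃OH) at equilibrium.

P(CH₃OH) = 0.0050 atm

At equilibrium, Kₚ = P(CH₃OH) / (P(CO)·P(H₂)²) = 2.3.
(P(CH₃OH)) / ((0.049)·(0.21)²) = 2.3
P(CH₃OH) = 0.00497 = 0.0050 atm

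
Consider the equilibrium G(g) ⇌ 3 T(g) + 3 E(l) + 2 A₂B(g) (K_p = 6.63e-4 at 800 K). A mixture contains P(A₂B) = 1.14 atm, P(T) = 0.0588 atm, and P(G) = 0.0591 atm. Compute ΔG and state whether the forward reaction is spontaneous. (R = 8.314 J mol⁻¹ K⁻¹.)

(E is a pure liquid — omitted from Q_p.)
Q_p = P(T)³·P(A₂B)² / P(G) = (0.0588)³·(1.14)² / (0.0591) = 0.00447
ΔG = RT ln(Q_p/K_p) = (8.314 J mol⁻¹ K⁻¹)(800 K) × ln(0.00447/6.63e-4)
   = (6.651 kJ/mol)(1.908) = 12.7 kJ/mol
ΔG > 0, so the forward reaction is non-spontaneous (proceeds in reverse).

ΔG = 12.7 kJ/mol; the forward reaction is non-spontaneous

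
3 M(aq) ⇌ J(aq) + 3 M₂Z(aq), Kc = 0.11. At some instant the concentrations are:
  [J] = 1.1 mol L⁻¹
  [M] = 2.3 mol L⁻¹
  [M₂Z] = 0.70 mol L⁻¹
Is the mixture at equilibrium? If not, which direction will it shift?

no; Q < K, reaction proceeds forward

Qc = [J]·[M₂Z]³ / [M]³ = (1.1)·(0.70)³ / (2.3)³ = 0.031
Qc = 0.031 < Kc = 0.11: net forward reaction.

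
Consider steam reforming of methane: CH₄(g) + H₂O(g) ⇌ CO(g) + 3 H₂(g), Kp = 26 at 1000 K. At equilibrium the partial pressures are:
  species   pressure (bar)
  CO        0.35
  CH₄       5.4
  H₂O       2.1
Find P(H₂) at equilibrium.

P(H₂) = 9.4 bar

At equilibrium, Kp = P(CO)·P(H₂)³ / (P(CH₄)·P(H₂O)) = 26.
(0.35)·(P(H₂))³ / ((5.4)·(2.1)) = 26
P(H₂)³ = 842 ⇒ P(H₂) = 9.4 bar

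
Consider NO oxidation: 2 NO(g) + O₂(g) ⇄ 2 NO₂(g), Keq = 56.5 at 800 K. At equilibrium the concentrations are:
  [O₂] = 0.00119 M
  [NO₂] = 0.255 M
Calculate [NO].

At equilibrium, Keq = [NO₂]² / ([NO]²·[O₂]) = 56.5.
(0.255)² / (([NO])²·(0.00119)) = 56.5
[NO]² = 0.967 ⇒ [NO] = 0.983 M

[NO] = 0.983 M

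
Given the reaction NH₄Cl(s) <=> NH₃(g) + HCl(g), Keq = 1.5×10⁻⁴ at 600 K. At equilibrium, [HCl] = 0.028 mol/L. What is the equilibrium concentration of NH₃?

[NH₃] = 0.0054 mol/L

(NH₄Cl is a pure solid — omitted from Keq.)
At equilibrium, Keq = [NH₃]·[HCl] = 1.5×10⁻⁴.
([NH₃])·(0.028) = 1.5×10⁻⁴
[NH₃] = 0.00536 = 0.0054 mol/L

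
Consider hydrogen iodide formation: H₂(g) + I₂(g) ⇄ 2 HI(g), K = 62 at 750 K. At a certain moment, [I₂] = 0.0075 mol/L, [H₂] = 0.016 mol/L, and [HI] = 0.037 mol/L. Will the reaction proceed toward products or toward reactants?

Q = [HI]² / ([H₂]·[I₂]) = (0.037)² / ((0.016)·(0.0075)) = 11
Q = 11 < K = 62, so the forward reaction proceeds.

to the right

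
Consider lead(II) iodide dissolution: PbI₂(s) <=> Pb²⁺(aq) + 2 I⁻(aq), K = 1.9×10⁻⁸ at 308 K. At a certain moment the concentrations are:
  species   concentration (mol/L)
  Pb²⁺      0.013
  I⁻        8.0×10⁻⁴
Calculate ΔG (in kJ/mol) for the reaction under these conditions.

(PbI₂ is a pure solid — omitted from Q.)
Q = [Pb²⁺]·[I⁻]² = (0.013)·(8.0×10⁻⁴)² = 8.32×10⁻⁹
ΔG = RT ln(Q/K) = (8.314 J mol⁻¹ K⁻¹)(308 K) × ln(8.32×10⁻⁹/1.9×10⁻⁸)
   = (2.561 kJ/mol)(-0.8258) = -2.11 kJ/mol
ΔG < 0, so the forward reaction is spontaneous (proceeds forward).

ΔG = -2.11 kJ/mol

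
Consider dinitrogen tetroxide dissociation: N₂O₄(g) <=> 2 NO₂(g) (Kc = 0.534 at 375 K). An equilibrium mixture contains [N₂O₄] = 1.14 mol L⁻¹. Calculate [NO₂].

At equilibrium, Kc = [NO₂]² / [N₂O₄] = 0.534.
([NO₂])² / (1.14) = 0.534
[NO₂]² = 0.609 ⇒ [NO₂] = 0.780 mol L⁻¹

[NO₂] = 0.780 mol L⁻¹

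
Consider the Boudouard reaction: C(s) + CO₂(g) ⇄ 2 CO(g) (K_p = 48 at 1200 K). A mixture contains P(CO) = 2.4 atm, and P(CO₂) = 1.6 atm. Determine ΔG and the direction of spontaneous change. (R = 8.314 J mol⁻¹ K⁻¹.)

(C is a pure solid — omitted from Q_p.)
Q_p = P(CO)² / P(CO₂) = (2.4)² / (1.6) = 3.60
ΔG = RT ln(Q_p/K_p) = (8.314 J mol⁻¹ K⁻¹)(1200 K) × ln(3.60/48)
   = (9.977 kJ/mol)(-2.590) = -25.8 kJ/mol
ΔG < 0, so the forward reaction is spontaneous (proceeds forward).

ΔG = -25.8 kJ/mol; the forward reaction is spontaneous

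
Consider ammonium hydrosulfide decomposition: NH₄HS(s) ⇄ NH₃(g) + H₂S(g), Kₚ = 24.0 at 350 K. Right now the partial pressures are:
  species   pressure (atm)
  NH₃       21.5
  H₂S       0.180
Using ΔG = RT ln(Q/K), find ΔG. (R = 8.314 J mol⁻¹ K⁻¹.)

ΔG = -5.31 kJ/mol

(NH₄HS is a pure solid — omitted from Qₚ.)
Qₚ = P(NH₃)·P(H₂S) = (21.5)·(0.180) = 3.87
ΔG = RT ln(Qₚ/Kₚ) = (8.314 J mol⁻¹ K⁻¹)(350 K) × ln(3.87/24.0)
   = (2.910 kJ/mol)(-1.825) = -5.31 kJ/mol
ΔG < 0, so the forward reaction is spontaneous (proceeds forward).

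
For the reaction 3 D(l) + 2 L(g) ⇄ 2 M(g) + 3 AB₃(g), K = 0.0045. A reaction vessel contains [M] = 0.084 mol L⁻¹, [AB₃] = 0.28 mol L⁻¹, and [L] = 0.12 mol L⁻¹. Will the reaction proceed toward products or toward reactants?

toward reactants

(D is a pure liquid — omitted from Q.)
Q = [M]²·[AB₃]³ / [L]² = (0.084)²·(0.28)³ / (0.12)² = 0.011
Q = 0.011 > K = 0.0045, so the reverse reaction proceeds.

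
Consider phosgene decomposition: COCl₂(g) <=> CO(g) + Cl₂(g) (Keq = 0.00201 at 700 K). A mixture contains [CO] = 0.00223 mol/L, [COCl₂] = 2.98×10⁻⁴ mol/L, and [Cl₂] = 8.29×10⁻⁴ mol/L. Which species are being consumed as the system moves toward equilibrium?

CO, Cl₂ (products)

Q = [CO]·[Cl₂] / [COCl₂] = (0.00223)·(8.29×10⁻⁴) / (2.98×10⁻⁴) = 0.00620
Q = 0.00620 > Keq = 0.00201: net reverse reaction.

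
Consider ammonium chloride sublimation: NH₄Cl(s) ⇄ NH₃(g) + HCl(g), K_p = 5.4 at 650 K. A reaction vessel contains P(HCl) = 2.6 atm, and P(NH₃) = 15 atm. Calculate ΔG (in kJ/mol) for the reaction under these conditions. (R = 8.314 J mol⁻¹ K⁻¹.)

(NH₄Cl is a pure solid — omitted from Q_p.)
Q_p = P(NH₃)·P(HCl) = (15)·(2.6) = 39.0
ΔG = RT ln(Q_p/K_p) = (8.314 J mol⁻¹ K⁻¹)(650 K) × ln(39.0/5.4)
   = (5.404 kJ/mol)(1.977) = 10.7 kJ/mol
ΔG > 0, so the forward reaction is non-spontaneous (proceeds in reverse).

ΔG = 10.7 kJ/mol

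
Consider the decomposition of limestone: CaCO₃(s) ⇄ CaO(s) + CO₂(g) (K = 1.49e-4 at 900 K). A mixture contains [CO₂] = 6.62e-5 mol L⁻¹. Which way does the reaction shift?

(CaCO₃, CaO are pure solids — omitted from Q.)
Q = [CO₂] = 6.62e-5
Q = 6.62e-5 < K = 1.49e-4, so the forward reaction proceeds.

in the forward direction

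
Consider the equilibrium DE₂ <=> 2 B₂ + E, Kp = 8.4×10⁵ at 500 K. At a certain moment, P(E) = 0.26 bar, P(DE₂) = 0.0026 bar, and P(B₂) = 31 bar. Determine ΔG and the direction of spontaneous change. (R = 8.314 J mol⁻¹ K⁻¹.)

Qp = P(B₂)²·P(E) / P(DE₂) = (31)²·(0.26) / (0.0026) = 96100
ΔG = RT ln(Qp/Kp) = (8.314 J mol⁻¹ K⁻¹)(500 K) × ln(96100/8.4×10⁵)
   = (4.157 kJ/mol)(-2.168) = -9.01 kJ/mol
ΔG < 0, so the forward reaction is spontaneous (proceeds forward).

ΔG = -9.01 kJ/mol; the forward reaction is spontaneous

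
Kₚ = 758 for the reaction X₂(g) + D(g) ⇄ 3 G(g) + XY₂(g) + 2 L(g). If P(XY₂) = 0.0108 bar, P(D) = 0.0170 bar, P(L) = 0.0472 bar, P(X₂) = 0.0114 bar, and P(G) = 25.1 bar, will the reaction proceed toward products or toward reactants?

to the left

Qₚ = P(G)³·P(XY₂)·P(L)² / (P(X₂)·P(D)) = (25.1)³·(0.0108)·(0.0472)² / ((0.0114)·(0.0170)) = 1960
Qₚ = 1960 > Kₚ = 758, so the reverse reaction proceeds.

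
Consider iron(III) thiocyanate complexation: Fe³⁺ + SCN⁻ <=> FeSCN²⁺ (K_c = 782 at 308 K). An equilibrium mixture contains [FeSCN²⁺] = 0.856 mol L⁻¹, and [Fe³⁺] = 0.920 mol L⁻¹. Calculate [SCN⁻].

At equilibrium, K_c = [FeSCN²⁺] / ([Fe³⁺]·[SCN⁻]) = 782.
(0.856) / ((0.920)·([SCN⁻])) = 782
[SCN⁻] = 0.00119 mol L⁻¹

[SCN⁻] = 0.00119 mol L⁻¹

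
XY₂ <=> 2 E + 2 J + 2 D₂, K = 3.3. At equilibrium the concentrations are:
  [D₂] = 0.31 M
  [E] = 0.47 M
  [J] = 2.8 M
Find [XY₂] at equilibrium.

[XY₂] = 0.050 M

At equilibrium, K = [E]²·[J]²·[D₂]² / [XY₂] = 3.3.
(0.47)²·(2.8)²·(0.31)² / ([XY₂]) = 3.3
[XY₂] = 0.0504 = 0.050 M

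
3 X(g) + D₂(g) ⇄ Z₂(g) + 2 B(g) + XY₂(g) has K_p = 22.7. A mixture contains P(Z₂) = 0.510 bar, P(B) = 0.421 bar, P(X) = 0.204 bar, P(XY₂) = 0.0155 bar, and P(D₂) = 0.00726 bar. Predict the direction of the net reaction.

Q_p = P(Z₂)·P(B)²·P(XY₂) / (P(X)³·P(D₂)) = (0.510)·(0.421)²·(0.0155) / ((0.204)³·(0.00726)) = 22.7
Q_p = 22.7 = K_p, so the system is already at equilibrium.

neither direction; the system is at equilibrium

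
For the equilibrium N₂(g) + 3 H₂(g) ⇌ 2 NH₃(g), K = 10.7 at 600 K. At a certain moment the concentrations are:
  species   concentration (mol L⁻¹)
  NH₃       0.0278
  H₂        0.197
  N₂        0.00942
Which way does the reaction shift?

Q = [NH₃]² / ([N₂]·[H₂]³) = (0.0278)² / ((0.00942)·(0.197)³) = 10.7
Q = 10.7 = K, so the system is already at equilibrium.

no net change (already at equilibrium)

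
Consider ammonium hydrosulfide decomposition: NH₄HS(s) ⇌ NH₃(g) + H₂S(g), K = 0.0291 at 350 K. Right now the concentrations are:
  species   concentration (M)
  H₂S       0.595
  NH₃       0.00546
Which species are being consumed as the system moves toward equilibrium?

(NH₄HS is a pure solid — omitted from Q.)
Q = [NH₃]·[H₂S] = (0.00546)·(0.595) = 0.00325
Q = 0.00325 < K = 0.0291: net forward reaction.

NH₄HS (reactants)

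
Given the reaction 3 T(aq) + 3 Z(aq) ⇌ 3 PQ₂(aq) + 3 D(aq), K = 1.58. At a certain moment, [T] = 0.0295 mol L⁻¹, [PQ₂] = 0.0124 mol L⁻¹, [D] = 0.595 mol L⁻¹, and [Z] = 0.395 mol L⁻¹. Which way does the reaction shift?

Q = [PQ₂]³·[D]³ / ([T]³·[Z]³) = (0.0124)³·(0.595)³ / ((0.0295)³·(0.395)³) = 0.254
Q = 0.254 < K = 1.58, so the forward reaction proceeds.

toward products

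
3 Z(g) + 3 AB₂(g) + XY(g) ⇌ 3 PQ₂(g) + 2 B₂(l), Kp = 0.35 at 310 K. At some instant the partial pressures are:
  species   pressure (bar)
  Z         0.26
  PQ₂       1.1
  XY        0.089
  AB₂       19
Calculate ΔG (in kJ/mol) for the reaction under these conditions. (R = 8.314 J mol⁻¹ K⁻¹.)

ΔG = -2.67 kJ/mol

(B₂ is a pure liquid — omitted from Qp.)
Qp = P(PQ₂)³ / (P(Z)³·P(AB₂)³·P(XY)) = (1.1)³ / ((0.26)³·(19)³·(0.089)) = 0.124
ΔG = RT ln(Qp/Kp) = (8.314 J mol⁻¹ K⁻¹)(310 K) × ln(0.124/0.35)
   = (2.577 kJ/mol)(-1.038) = -2.67 kJ/mol
ΔG < 0, so the forward reaction is spontaneous (proceeds forward).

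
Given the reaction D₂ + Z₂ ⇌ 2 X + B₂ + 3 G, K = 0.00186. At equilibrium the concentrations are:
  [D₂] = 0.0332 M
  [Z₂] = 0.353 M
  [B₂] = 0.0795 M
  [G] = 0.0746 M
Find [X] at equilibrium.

At equilibrium, K = [X]²·[B₂]·[G]³ / ([D₂]·[Z₂]) = 0.00186.
([X])²·(0.0795)·(0.0746)³ / ((0.0332)·(0.353)) = 0.00186
[X]² = 0.660 ⇒ [X] = 0.813 M

[X] = 0.813 M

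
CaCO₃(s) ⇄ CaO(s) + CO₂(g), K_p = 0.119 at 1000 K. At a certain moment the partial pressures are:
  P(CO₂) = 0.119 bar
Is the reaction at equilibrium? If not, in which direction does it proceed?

(CaCO₃, CaO are pure solids — omitted from Q_p.)
Q_p = P(CO₂) = 0.119
Q_p = 0.119 = K_p, so the system is already at equilibrium.

neither direction; the system is at equilibrium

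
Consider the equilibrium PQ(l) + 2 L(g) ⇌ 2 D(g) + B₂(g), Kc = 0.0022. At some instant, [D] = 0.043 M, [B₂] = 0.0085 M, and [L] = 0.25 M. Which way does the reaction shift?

toward products

(PQ is a pure liquid — omitted from Qc.)
Qc = [D]²·[B₂] / [L]² = (0.043)²·(0.0085) / (0.25)² = 2.5e-4
Qc = 2.5e-4 < Kc = 0.0022, so the forward reaction proceeds.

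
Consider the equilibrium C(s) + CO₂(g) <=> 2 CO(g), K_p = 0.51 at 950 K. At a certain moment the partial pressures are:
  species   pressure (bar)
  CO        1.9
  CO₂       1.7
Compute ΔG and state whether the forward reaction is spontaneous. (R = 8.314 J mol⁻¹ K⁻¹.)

(C is a pure solid — omitted from Q_p.)
Q_p = P(CO)² / P(CO₂) = (1.9)² / (1.7) = 2.12
ΔG = RT ln(Q_p/K_p) = (8.314 J mol⁻¹ K⁻¹)(950 K) × ln(2.12/0.51)
   = (7.898 kJ/mol)(1.425) = 11.3 kJ/mol
ΔG > 0, so the forward reaction is non-spontaneous (proceeds in reverse).

ΔG = 11.3 kJ/mol; the forward reaction is non-spontaneous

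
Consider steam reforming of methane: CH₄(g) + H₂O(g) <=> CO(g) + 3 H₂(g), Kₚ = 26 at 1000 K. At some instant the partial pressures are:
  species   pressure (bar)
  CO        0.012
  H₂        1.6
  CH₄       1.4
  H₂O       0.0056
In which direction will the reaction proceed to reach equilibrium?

Qₚ = P(CO)·P(H₂)³ / (P(CH₄)·P(H₂O)) = (0.012)·(1.6)³ / ((1.4)·(0.0056)) = 6.3
Qₚ = 6.3 < Kₚ = 26, so the forward reaction proceeds.

forward (toward products)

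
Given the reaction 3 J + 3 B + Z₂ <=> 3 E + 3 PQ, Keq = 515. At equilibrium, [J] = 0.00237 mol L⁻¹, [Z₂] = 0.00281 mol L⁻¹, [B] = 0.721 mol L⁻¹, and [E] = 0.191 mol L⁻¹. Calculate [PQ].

[PQ] = 0.0101 mol L⁻¹

At equilibrium, Keq = [E]³·[PQ]³ / ([J]³·[B]³·[Z₂]) = 515.
(0.191)³·([PQ])³ / ((0.00237)³·(0.721)³·(0.00281)) = 515
[PQ]³ = 1.04×10⁻⁶ ⇒ [PQ] = 0.0101 mol L⁻¹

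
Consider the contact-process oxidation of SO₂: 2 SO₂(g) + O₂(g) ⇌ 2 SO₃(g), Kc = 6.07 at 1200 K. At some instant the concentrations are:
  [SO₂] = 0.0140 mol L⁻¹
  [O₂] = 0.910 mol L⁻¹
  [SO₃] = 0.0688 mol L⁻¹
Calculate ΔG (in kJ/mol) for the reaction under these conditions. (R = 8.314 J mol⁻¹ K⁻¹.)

Qc = [SO₃]² / ([SO₂]²·[O₂]) = (0.0688)² / ((0.0140)²·(0.910)) = 26.5
ΔG = RT ln(Qc/Kc) = (8.314 J mol⁻¹ K⁻¹)(1200 K) × ln(26.5/6.07)
   = (9.977 kJ/mol)(1.474) = 14.7 kJ/mol
ΔG > 0, so the forward reaction is non-spontaneous (proceeds in reverse).

ΔG = 14.7 kJ/mol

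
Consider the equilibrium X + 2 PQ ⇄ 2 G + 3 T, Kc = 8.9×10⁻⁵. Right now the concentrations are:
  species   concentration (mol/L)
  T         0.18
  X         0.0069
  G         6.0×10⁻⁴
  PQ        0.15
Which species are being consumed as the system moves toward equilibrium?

Qc = [G]²·[T]³ / ([X]·[PQ]²) = (6.0×10⁻⁴)²·(0.18)³ / ((0.0069)·(0.15)²) = 1.4×10⁻⁵
Qc = 1.4×10⁻⁵ < Kc = 8.9×10⁻⁵: net forward reaction.

X, PQ (reactants)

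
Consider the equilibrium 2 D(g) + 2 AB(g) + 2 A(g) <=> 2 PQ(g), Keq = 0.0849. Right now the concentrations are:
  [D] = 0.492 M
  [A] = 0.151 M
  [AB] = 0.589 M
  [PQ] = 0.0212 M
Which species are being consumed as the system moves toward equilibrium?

PQ (products)

Q = [PQ]² / ([D]²·[AB]²·[A]²) = (0.0212)² / ((0.492)²·(0.589)²·(0.151)²) = 0.235
Q = 0.235 > Keq = 0.0849: net reverse reaction.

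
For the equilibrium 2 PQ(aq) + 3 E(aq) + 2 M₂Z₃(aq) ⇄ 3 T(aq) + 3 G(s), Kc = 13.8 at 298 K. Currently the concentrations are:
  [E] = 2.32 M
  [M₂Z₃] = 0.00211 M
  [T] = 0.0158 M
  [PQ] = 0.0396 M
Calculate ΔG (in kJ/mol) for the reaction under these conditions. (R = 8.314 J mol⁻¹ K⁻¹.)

ΔG = 2.94 kJ/mol

(G is a pure solid — omitted from Qc.)
Qc = [T]³ / ([PQ]²·[E]³·[M₂Z₃]²) = (0.0158)³ / ((0.0396)²·(2.32)³·(0.00211)²) = 45.2
ΔG = RT ln(Qc/Kc) = (8.314 J mol⁻¹ K⁻¹)(298 K) × ln(45.2/13.8)
   = (2.478 kJ/mol)(1.186) = 2.94 kJ/mol
ΔG > 0, so the forward reaction is non-spontaneous (proceeds in reverse).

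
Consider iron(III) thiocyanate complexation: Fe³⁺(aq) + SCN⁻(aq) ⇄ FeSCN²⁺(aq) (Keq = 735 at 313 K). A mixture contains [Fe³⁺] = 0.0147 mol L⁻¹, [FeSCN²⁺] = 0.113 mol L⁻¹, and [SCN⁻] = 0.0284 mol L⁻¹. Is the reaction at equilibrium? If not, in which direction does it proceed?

Q = [FeSCN²⁺] / ([Fe³⁺]·[SCN⁻]) = (0.113) / ((0.0147)·(0.0284)) = 271
Q = 271 < Keq = 735, so the forward reaction proceeds.

to the right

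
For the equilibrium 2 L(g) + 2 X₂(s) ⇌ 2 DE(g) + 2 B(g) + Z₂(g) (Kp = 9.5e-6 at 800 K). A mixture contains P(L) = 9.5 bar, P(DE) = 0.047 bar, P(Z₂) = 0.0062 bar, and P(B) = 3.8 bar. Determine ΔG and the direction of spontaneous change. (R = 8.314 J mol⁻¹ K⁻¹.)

(X₂ is a pure solid — omitted from Qp.)
Qp = P(DE)²·P(B)²·P(Z₂) / P(L)² = (0.047)²·(3.8)²·(0.0062) / (9.5)² = 2.19e-6
ΔG = RT ln(Qp/Kp) = (8.314 J mol⁻¹ K⁻¹)(800 K) × ln(2.19e-6/9.5e-6)
   = (6.651 kJ/mol)(-1.467) = -9.76 kJ/mol
ΔG < 0, so the forward reaction is spontaneous (proceeds forward).

ΔG = -9.76 kJ/mol; the forward reaction is spontaneous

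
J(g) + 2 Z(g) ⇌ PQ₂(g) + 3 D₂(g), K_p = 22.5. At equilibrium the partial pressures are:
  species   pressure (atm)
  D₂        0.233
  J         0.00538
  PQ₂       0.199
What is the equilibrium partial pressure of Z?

P(Z) = 0.144 atm

At equilibrium, K_p = P(PQ₂)·P(D₂)³ / (P(J)·P(Z)²) = 22.5.
(0.199)·(0.233)³ / ((0.00538)·(P(Z))²) = 22.5
P(Z)² = 0.0208 ⇒ P(Z) = 0.144 atm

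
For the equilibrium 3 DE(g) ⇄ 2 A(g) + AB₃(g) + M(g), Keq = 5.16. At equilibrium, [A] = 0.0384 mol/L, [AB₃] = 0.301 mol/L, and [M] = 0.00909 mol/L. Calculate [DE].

At equilibrium, Keq = [A]²·[AB₃]·[M] / [DE]³ = 5.16.
(0.0384)²·(0.301)·(0.00909) / ([DE])³ = 5.16
[DE]³ = 7.82×10⁻⁷ ⇒ [DE] = 0.00921 mol/L

[DE] = 0.00921 mol/L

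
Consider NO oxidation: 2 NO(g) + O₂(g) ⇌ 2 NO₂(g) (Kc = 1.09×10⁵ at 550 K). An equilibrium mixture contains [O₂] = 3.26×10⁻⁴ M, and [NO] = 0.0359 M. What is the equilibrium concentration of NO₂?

[NO₂] = 0.214 M

At equilibrium, Kc = [NO₂]² / ([NO]²·[O₂]) = 1.09×10⁵.
([NO₂])² / ((0.0359)²·(3.26×10⁻⁴)) = 1.09×10⁵
[NO₂]² = 0.0458 ⇒ [NO₂] = 0.214 M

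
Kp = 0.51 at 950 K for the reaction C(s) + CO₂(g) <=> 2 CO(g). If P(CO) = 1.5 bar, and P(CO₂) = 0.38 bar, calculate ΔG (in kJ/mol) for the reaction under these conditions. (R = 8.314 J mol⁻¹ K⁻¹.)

(C is a pure solid — omitted from Qp.)
Qp = P(CO)² / P(CO₂) = (1.5)² / (0.38) = 5.92
ΔG = RT ln(Qp/Kp) = (8.314 J mol⁻¹ K⁻¹)(950 K) × ln(5.92/0.51)
   = (7.898 kJ/mol)(2.452) = 19.4 kJ/mol
ΔG > 0, so the forward reaction is non-spontaneous (proceeds in reverse).

ΔG = 19.4 kJ/mol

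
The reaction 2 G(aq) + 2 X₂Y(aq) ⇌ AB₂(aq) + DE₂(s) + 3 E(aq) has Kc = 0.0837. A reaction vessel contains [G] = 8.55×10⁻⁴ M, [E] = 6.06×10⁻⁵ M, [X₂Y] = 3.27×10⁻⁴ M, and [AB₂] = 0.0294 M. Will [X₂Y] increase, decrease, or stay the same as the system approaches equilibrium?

stay the same

(DE₂ is a pure solid — omitted from Qc.)
Qc = [AB₂]·[E]³ / ([G]²·[X₂Y]²) = (0.0294)·(6.06×10⁻⁵)³ / ((8.55×10⁻⁴)²·(3.27×10⁻⁴)²) = 0.0837
Qc = 0.0837 = Kc; the system is at equilibrium.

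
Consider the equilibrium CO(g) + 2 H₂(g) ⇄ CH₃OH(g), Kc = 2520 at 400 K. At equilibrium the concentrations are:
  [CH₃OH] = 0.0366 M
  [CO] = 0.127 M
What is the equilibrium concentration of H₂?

At equilibrium, Kc = [CH₃OH] / ([CO]·[H₂]²) = 2520.
(0.0366) / ((0.127)·([H₂])²) = 2520
[H₂]² = 1.14×10⁻⁴ ⇒ [H₂] = 0.0107 M

[H₂] = 0.0107 M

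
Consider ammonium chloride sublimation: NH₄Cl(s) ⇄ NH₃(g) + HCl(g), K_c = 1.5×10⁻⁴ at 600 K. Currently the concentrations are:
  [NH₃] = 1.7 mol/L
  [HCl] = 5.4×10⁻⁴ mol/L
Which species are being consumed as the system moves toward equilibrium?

NH₃, HCl (products)

(NH₄Cl is a pure solid — omitted from Q_c.)
Q_c = [NH₃]·[HCl] = (1.7)·(5.4×10⁻⁴) = 9.2×10⁻⁴
Q_c = 9.2×10⁻⁴ > K_c = 1.5×10⁻⁴: net reverse reaction.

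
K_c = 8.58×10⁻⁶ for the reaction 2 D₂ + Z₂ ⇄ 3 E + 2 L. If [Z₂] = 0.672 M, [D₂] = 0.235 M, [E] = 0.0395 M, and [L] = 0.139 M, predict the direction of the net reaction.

in the reverse direction

Q_c = [E]³·[L]² / ([D₂]²·[Z₂]) = (0.0395)³·(0.139)² / ((0.235)²·(0.672)) = 3.21×10⁻⁵
Q_c = 3.21×10⁻⁵ > K_c = 8.58×10⁻⁶, so the reverse reaction proceeds.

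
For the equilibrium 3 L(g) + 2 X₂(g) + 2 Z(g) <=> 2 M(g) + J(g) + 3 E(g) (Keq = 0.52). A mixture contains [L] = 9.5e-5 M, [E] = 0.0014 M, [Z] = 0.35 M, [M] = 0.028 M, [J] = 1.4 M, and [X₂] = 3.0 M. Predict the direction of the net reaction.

Q = [M]²·[J]·[E]³ / ([L]³·[X₂]²·[Z]²) = (0.028)²·(1.4)·(0.0014)³ / ((9.5e-5)³·(3.0)²·(0.35)²) = 3.2
Q = 3.2 > Keq = 0.52, so the reverse reaction proceeds.

to the left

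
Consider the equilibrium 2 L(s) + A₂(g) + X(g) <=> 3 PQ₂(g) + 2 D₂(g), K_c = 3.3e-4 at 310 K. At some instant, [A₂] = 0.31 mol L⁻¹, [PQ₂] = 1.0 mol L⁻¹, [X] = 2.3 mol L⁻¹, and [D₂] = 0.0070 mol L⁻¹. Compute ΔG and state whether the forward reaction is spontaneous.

ΔG = -4.04 kJ/mol; the forward reaction is spontaneous

(L is a pure solid — omitted from Q_c.)
Q_c = [PQ₂]³·[D₂]² / ([A₂]·[X]) = (1.0)³·(0.0070)² / ((0.31)·(2.3)) = 6.87e-5
ΔG = RT ln(Q_c/K_c) = (8.314 J mol⁻¹ K⁻¹)(310 K) × ln(6.87e-5/3.3e-4)
   = (2.577 kJ/mol)(-1.569) = -4.04 kJ/mol
ΔG < 0, so the forward reaction is spontaneous (proceeds forward).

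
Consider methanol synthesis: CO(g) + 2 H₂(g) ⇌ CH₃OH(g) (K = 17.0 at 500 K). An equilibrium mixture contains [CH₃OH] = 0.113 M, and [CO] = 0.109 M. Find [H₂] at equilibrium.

At equilibrium, K = [CH₃OH] / ([CO]·[H₂]²) = 17.0.
(0.113) / ((0.109)·([H₂])²) = 17.0
[H₂]² = 0.0610 ⇒ [H₂] = 0.247 M

[H₂] = 0.247 M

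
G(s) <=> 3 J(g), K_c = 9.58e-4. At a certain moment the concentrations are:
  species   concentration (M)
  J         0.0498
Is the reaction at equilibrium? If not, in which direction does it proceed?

forward (toward products)

(G is a pure solid — omitted from Q_c.)
Q_c = [J]³ = (0.0498)³ = 1.24e-4
Q_c = 1.24e-4 < K_c = 9.58e-4, so the forward reaction proceeds.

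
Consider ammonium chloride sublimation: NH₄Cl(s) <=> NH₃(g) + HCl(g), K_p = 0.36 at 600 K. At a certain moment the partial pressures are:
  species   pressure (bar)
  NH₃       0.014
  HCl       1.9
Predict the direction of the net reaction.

(NH₄Cl is a pure solid — omitted from Q_p.)
Q_p = P(NH₃)·P(HCl) = (0.014)·(1.9) = 0.027
Q_p = 0.027 < K_p = 0.36, so the forward reaction proceeds.

toward products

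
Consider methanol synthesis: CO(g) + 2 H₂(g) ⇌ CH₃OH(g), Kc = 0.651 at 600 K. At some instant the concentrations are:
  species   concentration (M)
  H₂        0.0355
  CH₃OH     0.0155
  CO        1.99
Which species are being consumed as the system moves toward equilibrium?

CH₃OH (products)

Qc = [CH₃OH] / ([CO]·[H₂]²) = (0.0155) / ((1.99)·(0.0355)²) = 6.18
Qc = 6.18 > Kc = 0.651: net reverse reaction.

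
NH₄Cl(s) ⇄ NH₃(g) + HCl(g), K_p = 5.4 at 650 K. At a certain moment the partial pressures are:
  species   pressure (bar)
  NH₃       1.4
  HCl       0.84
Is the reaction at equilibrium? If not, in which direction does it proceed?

(NH₄Cl is a pure solid — omitted from Q_p.)
Q_p = P(NH₃)·P(HCl) = (1.4)·(0.84) = 1.2
Q_p = 1.2 < K_p = 5.4, so the forward reaction proceeds.

forward (toward products)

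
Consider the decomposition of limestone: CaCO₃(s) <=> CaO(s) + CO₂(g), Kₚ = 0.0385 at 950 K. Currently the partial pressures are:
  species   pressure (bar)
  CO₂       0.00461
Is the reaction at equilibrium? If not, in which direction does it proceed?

to the right

(CaCO₃, CaO are pure solids — omitted from Qₚ.)
Qₚ = P(CO₂) = 0.00461
Qₚ = 0.00461 < Kₚ = 0.0385, so the forward reaction proceeds.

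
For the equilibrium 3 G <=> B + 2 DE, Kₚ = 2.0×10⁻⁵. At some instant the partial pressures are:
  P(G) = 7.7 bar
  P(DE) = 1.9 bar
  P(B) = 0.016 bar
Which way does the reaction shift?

Qₚ = P(B)·P(DE)² / P(G)³ = (0.016)·(1.9)² / (7.7)³ = 1.3×10⁻⁴
Qₚ = 1.3×10⁻⁴ > Kₚ = 2.0×10⁻⁵, so the reverse reaction proceeds.

reverse (toward reactants)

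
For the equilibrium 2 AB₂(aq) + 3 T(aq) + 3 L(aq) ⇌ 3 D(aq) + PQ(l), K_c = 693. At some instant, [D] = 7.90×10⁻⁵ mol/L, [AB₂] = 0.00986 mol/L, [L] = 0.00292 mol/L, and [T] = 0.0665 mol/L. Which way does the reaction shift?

neither direction; the system is at equilibrium

(PQ is a pure liquid — omitted from Q_c.)
Q_c = [D]³ / ([AB₂]²·[T]³·[L]³) = (7.90×10⁻⁵)³ / ((0.00986)²·(0.0665)³·(0.00292)³) = 693
Q_c = 693 = K_c, so the system is already at equilibrium.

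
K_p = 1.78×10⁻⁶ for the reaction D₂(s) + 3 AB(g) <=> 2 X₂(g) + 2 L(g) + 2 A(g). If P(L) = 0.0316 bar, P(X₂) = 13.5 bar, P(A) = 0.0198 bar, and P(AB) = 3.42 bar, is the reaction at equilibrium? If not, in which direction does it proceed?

(D₂ is a pure solid — omitted from Q_p.)
Q_p = P(X₂)²·P(L)²·P(A)² / P(AB)³ = (13.5)²·(0.0316)²·(0.0198)² / (3.42)³ = 1.78×10⁻⁶
Q_p = 1.78×10⁻⁶ = K_p, so the system is already at equilibrium.

neither direction; the system is at equilibrium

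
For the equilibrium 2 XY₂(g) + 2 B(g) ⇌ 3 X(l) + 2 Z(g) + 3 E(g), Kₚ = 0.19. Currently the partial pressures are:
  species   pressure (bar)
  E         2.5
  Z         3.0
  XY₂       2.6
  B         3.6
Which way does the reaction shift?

toward reactants

(X is a pure liquid — omitted from Qₚ.)
Qₚ = P(Z)²·P(E)³ / (P(XY₂)²·P(B)²) = (3.0)²·(2.5)³ / ((2.6)²·(3.6)²) = 1.6
Qₚ = 1.6 > Kₚ = 0.19, so the reverse reaction proceeds.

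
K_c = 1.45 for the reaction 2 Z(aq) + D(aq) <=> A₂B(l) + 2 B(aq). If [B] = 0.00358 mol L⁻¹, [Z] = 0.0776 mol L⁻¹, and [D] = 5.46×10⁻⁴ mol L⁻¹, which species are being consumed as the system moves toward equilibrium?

A₂B, B (products)

(A₂B is a pure liquid — omitted from Q_c.)
Q_c = [B]² / ([Z]²·[D]) = (0.00358)² / ((0.0776)²·(5.46×10⁻⁴)) = 3.90
Q_c = 3.90 > K_c = 1.45: net reverse reaction.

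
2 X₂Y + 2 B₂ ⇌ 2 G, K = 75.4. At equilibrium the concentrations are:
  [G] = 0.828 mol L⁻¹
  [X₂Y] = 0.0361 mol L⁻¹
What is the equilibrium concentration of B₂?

[B₂] = 2.64 mol L⁻¹

At equilibrium, K = [G]² / ([X₂Y]²·[B₂]²) = 75.4.
(0.828)² / ((0.0361)²·([B₂])²) = 75.4
[B₂]² = 6.98 ⇒ [B₂] = 2.64 mol L⁻¹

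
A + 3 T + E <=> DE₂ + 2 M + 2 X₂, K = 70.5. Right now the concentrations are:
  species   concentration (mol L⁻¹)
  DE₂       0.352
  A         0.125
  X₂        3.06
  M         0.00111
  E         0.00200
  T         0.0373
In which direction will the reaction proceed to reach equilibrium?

Q = [DE₂]·[M]²·[X₂]² / ([A]·[T]³·[E]) = (0.352)·(0.00111)²·(3.06)² / ((0.125)·(0.0373)³·(0.00200)) = 313
Q = 313 > K = 70.5, so the reverse reaction proceeds.

in the reverse direction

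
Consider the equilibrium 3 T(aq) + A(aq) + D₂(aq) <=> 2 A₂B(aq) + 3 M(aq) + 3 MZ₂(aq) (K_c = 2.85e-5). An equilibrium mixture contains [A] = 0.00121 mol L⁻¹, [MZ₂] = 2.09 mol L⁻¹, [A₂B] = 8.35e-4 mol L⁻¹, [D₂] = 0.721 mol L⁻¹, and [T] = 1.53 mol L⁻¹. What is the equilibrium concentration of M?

[M] = 0.241 mol L⁻¹

At equilibrium, K_c = [A₂B]²·[M]³·[MZ₂]³ / ([T]³·[A]·[D₂]) = 2.85e-5.
(8.35e-4)²·([M])³·(2.09)³ / ((1.53)³·(0.00121)·(0.721)) = 2.85e-5
[M]³ = 0.0140 ⇒ [M] = 0.241 mol L⁻¹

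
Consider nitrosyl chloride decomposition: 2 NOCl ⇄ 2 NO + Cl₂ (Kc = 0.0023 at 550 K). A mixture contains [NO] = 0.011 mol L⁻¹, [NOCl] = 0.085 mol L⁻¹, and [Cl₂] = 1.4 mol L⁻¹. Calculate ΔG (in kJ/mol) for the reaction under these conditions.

ΔG = 10.6 kJ/mol

Qc = [NO]²·[Cl₂] / [NOCl]² = (0.011)²·(1.4) / (0.085)² = 0.0234
ΔG = RT ln(Qc/Kc) = (8.314 J mol⁻¹ K⁻¹)(550 K) × ln(0.0234/0.0023)
   = (4.573 kJ/mol)(2.320) = 10.6 kJ/mol
ΔG > 0, so the forward reaction is non-spontaneous (proceeds in reverse).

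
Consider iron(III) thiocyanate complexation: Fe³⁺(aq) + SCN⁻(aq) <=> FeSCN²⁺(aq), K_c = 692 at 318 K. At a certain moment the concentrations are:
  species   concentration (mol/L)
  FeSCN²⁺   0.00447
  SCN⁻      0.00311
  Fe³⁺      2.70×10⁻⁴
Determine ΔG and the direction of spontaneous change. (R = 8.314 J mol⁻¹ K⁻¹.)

ΔG = 5.39 kJ/mol; the forward reaction is non-spontaneous

Q_c = [FeSCN²⁺] / ([Fe³⁺]·[SCN⁻]) = (0.00447) / ((2.70×10⁻⁴)·(0.00311)) = 5320
ΔG = RT ln(Q_c/K_c) = (8.314 J mol⁻¹ K⁻¹)(318 K) × ln(5320/692)
   = (2.644 kJ/mol)(2.040) = 5.39 kJ/mol
ΔG > 0, so the forward reaction is non-spontaneous (proceeds in reverse).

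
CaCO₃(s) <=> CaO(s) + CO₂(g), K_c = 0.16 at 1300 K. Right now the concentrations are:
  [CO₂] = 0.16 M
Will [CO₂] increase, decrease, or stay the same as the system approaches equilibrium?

stay the same

(CaCO₃, CaO are pure solids — omitted from Q_c.)
Q_c = [CO₂] = 0.16
Q_c = 0.16 = K_c; the system is at equilibrium.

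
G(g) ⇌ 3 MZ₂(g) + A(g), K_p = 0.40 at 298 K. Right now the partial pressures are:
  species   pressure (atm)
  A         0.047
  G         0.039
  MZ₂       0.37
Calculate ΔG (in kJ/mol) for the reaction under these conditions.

ΔG = -4.66 kJ/mol

Q_p = P(MZ₂)³·P(A) / P(G) = (0.37)³·(0.047) / (0.039) = 0.0610
ΔG = RT ln(Q_p/K_p) = (8.314 J mol⁻¹ K⁻¹)(298 K) × ln(0.0610/0.40)
   = (2.478 kJ/mol)(-1.881) = -4.66 kJ/mol
ΔG < 0, so the forward reaction is spontaneous (proceeds forward).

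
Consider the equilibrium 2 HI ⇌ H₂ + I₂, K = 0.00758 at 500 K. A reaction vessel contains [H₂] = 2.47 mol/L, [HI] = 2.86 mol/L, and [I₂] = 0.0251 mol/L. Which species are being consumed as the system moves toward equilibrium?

none (at equilibrium)

Q = [H₂]·[I₂] / [HI]² = (2.47)·(0.0251) / (2.86)² = 0.00758
Q = 0.00758 = K; the system is at equilibrium.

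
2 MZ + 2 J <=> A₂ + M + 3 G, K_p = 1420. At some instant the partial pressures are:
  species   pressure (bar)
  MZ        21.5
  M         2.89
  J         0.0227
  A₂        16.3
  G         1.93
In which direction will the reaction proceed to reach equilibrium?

Q_p = P(A₂)·P(M)·P(G)³ / (P(MZ)²·P(J)²) = (16.3)·(2.89)·(1.93)³ / ((21.5)²·(0.0227)²) = 1420
Q_p = 1420 = K_p, so the system is already at equilibrium.

neither direction; the system is at equilibrium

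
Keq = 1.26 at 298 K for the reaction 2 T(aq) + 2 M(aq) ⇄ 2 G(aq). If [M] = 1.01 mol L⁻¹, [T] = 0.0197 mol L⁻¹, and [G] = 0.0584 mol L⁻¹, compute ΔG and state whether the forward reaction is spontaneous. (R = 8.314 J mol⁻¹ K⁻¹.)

Q = [G]² / ([T]²·[M]²) = (0.0584)² / ((0.0197)²·(1.01)²) = 8.61
ΔG = RT ln(Q/Keq) = (8.314 J mol⁻¹ K⁻¹)(298 K) × ln(8.61/1.26)
   = (2.478 kJ/mol)(1.922) = 4.76 kJ/mol
ΔG > 0, so the forward reaction is non-spontaneous (proceeds in reverse).

ΔG = 4.76 kJ/mol; the forward reaction is non-spontaneous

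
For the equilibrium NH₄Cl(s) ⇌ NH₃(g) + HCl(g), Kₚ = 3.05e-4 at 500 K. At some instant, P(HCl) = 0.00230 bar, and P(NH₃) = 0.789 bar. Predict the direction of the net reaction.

to the left

(NH₄Cl is a pure solid — omitted from Qₚ.)
Qₚ = P(NH₃)·P(HCl) = (0.789)·(0.00230) = 0.00181
Qₚ = 0.00181 > Kₚ = 3.05e-4, so the reverse reaction proceeds.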